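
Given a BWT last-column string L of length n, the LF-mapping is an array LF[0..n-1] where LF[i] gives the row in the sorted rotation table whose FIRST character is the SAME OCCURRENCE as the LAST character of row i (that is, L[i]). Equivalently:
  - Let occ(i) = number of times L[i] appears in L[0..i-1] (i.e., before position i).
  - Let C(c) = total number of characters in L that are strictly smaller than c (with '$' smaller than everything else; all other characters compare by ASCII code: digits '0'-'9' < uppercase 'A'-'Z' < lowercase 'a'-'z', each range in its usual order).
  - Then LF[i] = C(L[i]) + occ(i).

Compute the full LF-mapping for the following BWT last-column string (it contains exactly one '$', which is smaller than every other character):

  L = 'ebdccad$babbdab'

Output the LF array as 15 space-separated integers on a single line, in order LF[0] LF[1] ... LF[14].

Char counts: '$':1, 'a':3, 'b':5, 'c':2, 'd':3, 'e':1
C (first-col start): C('$')=0, C('a')=1, C('b')=4, C('c')=9, C('d')=11, C('e')=14
L[0]='e': occ=0, LF[0]=C('e')+0=14+0=14
L[1]='b': occ=0, LF[1]=C('b')+0=4+0=4
L[2]='d': occ=0, LF[2]=C('d')+0=11+0=11
L[3]='c': occ=0, LF[3]=C('c')+0=9+0=9
L[4]='c': occ=1, LF[4]=C('c')+1=9+1=10
L[5]='a': occ=0, LF[5]=C('a')+0=1+0=1
L[6]='d': occ=1, LF[6]=C('d')+1=11+1=12
L[7]='$': occ=0, LF[7]=C('$')+0=0+0=0
L[8]='b': occ=1, LF[8]=C('b')+1=4+1=5
L[9]='a': occ=1, LF[9]=C('a')+1=1+1=2
L[10]='b': occ=2, LF[10]=C('b')+2=4+2=6
L[11]='b': occ=3, LF[11]=C('b')+3=4+3=7
L[12]='d': occ=2, LF[12]=C('d')+2=11+2=13
L[13]='a': occ=2, LF[13]=C('a')+2=1+2=3
L[14]='b': occ=4, LF[14]=C('b')+4=4+4=8

Answer: 14 4 11 9 10 1 12 0 5 2 6 7 13 3 8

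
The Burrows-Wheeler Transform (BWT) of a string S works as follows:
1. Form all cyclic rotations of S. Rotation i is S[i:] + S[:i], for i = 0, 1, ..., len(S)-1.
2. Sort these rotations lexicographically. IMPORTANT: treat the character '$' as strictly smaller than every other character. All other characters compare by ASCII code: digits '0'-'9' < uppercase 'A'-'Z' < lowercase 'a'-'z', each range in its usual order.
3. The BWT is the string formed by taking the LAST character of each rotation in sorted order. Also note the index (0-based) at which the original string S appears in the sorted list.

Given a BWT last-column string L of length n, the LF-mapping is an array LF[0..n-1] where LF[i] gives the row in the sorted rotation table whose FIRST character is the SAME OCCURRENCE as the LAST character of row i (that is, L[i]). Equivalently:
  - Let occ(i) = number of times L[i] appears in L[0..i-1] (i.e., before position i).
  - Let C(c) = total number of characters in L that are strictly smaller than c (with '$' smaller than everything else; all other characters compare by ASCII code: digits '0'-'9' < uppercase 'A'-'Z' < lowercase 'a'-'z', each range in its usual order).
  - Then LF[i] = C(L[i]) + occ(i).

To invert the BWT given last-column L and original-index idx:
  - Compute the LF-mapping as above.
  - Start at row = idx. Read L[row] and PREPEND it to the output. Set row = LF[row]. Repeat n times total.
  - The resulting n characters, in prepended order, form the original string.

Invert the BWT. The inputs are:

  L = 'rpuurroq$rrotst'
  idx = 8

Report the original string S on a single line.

Answer: rrsuottuporqrr$

Derivation:
LF mapping: 5 3 13 14 6 7 1 4 0 8 9 2 11 10 12
Walk LF starting at row 8, prepending L[row]:
  step 1: row=8, L[8]='$', prepend. Next row=LF[8]=0
  step 2: row=0, L[0]='r', prepend. Next row=LF[0]=5
  step 3: row=5, L[5]='r', prepend. Next row=LF[5]=7
  step 4: row=7, L[7]='q', prepend. Next row=LF[7]=4
  step 5: row=4, L[4]='r', prepend. Next row=LF[4]=6
  step 6: row=6, L[6]='o', prepend. Next row=LF[6]=1
  step 7: row=1, L[1]='p', prepend. Next row=LF[1]=3
  step 8: row=3, L[3]='u', prepend. Next row=LF[3]=14
  step 9: row=14, L[14]='t', prepend. Next row=LF[14]=12
  step 10: row=12, L[12]='t', prepend. Next row=LF[12]=11
  step 11: row=11, L[11]='o', prepend. Next row=LF[11]=2
  step 12: row=2, L[2]='u', prepend. Next row=LF[2]=13
  step 13: row=13, L[13]='s', prepend. Next row=LF[13]=10
  step 14: row=10, L[10]='r', prepend. Next row=LF[10]=9
  step 15: row=9, L[9]='r', prepend. Next row=LF[9]=8
Reversed output: rrsuottuporqrr$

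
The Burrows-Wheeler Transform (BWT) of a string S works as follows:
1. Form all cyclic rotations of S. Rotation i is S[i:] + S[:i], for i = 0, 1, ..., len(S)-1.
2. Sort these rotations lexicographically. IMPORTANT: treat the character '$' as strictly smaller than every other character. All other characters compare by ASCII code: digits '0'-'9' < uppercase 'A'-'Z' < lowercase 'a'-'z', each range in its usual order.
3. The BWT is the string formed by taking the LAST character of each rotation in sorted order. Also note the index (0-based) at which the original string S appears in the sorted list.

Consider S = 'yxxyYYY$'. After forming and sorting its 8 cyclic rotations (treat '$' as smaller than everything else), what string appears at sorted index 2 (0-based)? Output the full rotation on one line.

Answer: YY$yxxyY

Derivation:
All 8 rotations (rotation i = S[i:]+S[:i]):
  rot[0] = yxxyYYY$
  rot[1] = xxyYYY$y
  rot[2] = xyYYY$yx
  rot[3] = yYYY$yxx
  rot[4] = YYY$yxxy
  rot[5] = YY$yxxyY
  rot[6] = Y$yxxyYY
  rot[7] = $yxxyYYY
Sorted (with $ < everything):
  sorted[0] = $yxxyYYY
  sorted[1] = Y$yxxyYY
  sorted[2] = YY$yxxyY
  sorted[3] = YYY$yxxy
  sorted[4] = xxyYYY$y
  sorted[5] = xyYYY$yx
  sorted[6] = yYYY$yxx
  sorted[7] = yxxyYYY$
sorted[2] = YY$yxxyY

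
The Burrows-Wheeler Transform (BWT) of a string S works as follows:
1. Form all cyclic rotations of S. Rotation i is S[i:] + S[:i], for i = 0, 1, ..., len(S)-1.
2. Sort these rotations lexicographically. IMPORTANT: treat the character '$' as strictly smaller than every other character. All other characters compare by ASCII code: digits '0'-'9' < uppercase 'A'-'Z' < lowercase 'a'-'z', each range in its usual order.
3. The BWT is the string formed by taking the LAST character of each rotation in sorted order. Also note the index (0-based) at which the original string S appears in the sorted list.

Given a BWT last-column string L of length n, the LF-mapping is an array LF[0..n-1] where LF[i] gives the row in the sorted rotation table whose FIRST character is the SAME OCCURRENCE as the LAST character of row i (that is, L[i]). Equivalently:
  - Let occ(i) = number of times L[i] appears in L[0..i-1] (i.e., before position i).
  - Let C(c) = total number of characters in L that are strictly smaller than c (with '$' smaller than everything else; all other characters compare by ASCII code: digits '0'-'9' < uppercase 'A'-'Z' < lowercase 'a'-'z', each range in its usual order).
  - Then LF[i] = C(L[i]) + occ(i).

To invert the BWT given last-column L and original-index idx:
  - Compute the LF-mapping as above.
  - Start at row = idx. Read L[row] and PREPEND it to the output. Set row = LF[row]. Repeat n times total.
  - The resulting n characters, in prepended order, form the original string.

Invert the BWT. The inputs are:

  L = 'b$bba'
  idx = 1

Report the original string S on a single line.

LF mapping: 2 0 3 4 1
Walk LF starting at row 1, prepending L[row]:
  step 1: row=1, L[1]='$', prepend. Next row=LF[1]=0
  step 2: row=0, L[0]='b', prepend. Next row=LF[0]=2
  step 3: row=2, L[2]='b', prepend. Next row=LF[2]=3
  step 4: row=3, L[3]='b', prepend. Next row=LF[3]=4
  step 5: row=4, L[4]='a', prepend. Next row=LF[4]=1
Reversed output: abbb$

Answer: abbb$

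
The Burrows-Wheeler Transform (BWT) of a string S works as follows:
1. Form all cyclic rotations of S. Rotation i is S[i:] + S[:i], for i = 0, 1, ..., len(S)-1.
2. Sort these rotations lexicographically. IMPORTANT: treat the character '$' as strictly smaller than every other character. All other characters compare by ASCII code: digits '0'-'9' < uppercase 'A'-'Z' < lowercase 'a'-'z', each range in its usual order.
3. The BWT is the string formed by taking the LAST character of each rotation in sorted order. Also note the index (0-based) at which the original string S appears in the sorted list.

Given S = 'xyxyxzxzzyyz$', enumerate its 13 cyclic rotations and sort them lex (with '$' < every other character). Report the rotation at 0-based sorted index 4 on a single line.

All 13 rotations (rotation i = S[i:]+S[:i]):
  rot[0] = xyxyxzxzzyyz$
  rot[1] = yxyxzxzzyyz$x
  rot[2] = xyxzxzzyyz$xy
  rot[3] = yxzxzzyyz$xyx
  rot[4] = xzxzzyyz$xyxy
  rot[5] = zxzzyyz$xyxyx
  rot[6] = xzzyyz$xyxyxz
  rot[7] = zzyyz$xyxyxzx
  rot[8] = zyyz$xyxyxzxz
  rot[9] = yyz$xyxyxzxzz
  rot[10] = yz$xyxyxzxzzy
  rot[11] = z$xyxyxzxzzyy
  rot[12] = $xyxyxzxzzyyz
Sorted (with $ < everything):
  sorted[0] = $xyxyxzxzzyyz
  sorted[1] = xyxyxzxzzyyz$
  sorted[2] = xyxzxzzyyz$xy
  sorted[3] = xzxzzyyz$xyxy
  sorted[4] = xzzyyz$xyxyxz
  sorted[5] = yxyxzxzzyyz$x
  sorted[6] = yxzxzzyyz$xyx
  sorted[7] = yyz$xyxyxzxzz
  sorted[8] = yz$xyxyxzxzzy
  sorted[9] = z$xyxyxzxzzyy
  sorted[10] = zxzzyyz$xyxyx
  sorted[11] = zyyz$xyxyxzxz
  sorted[12] = zzyyz$xyxyxzx
sorted[4] = xzzyyz$xyxyxz

Answer: xzzyyz$xyxyxz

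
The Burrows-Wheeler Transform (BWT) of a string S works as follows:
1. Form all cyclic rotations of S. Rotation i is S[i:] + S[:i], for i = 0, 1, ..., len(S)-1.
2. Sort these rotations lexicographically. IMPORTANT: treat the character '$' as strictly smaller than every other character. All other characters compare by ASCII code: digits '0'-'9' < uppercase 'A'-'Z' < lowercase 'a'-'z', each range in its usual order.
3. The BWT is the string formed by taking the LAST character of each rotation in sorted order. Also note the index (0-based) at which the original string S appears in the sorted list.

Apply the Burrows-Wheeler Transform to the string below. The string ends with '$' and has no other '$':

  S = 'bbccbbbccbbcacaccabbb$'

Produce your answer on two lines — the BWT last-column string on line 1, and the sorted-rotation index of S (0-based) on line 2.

Answer: bcccbbacc$bbbbcbaccabb
9

Derivation:
All 22 rotations (rotation i = S[i:]+S[:i]):
  rot[0] = bbccbbbccbbcacaccabbb$
  rot[1] = bccbbbccbbcacaccabbb$b
  rot[2] = ccbbbccbbcacaccabbb$bb
  rot[3] = cbbbccbbcacaccabbb$bbc
  rot[4] = bbbccbbcacaccabbb$bbcc
  rot[5] = bbccbbcacaccabbb$bbccb
  rot[6] = bccbbcacaccabbb$bbccbb
  rot[7] = ccbbcacaccabbb$bbccbbb
  rot[8] = cbbcacaccabbb$bbccbbbc
  rot[9] = bbcacaccabbb$bbccbbbcc
  rot[10] = bcacaccabbb$bbccbbbccb
  rot[11] = cacaccabbb$bbccbbbccbb
  rot[12] = acaccabbb$bbccbbbccbbc
  rot[13] = caccabbb$bbccbbbccbbca
  rot[14] = accabbb$bbccbbbccbbcac
  rot[15] = ccabbb$bbccbbbccbbcaca
  rot[16] = cabbb$bbccbbbccbbcacac
  rot[17] = abbb$bbccbbbccbbcacacc
  rot[18] = bbb$bbccbbbccbbcacacca
  rot[19] = bb$bbccbbbccbbcacaccab
  rot[20] = b$bbccbbbccbbcacaccabb
  rot[21] = $bbccbbbccbbcacaccabbb
Sorted (with $ < everything):
  sorted[0] = $bbccbbbccbbcacaccabbb  (last char: 'b')
  sorted[1] = abbb$bbccbbbccbbcacacc  (last char: 'c')
  sorted[2] = acaccabbb$bbccbbbccbbc  (last char: 'c')
  sorted[3] = accabbb$bbccbbbccbbcac  (last char: 'c')
  sorted[4] = b$bbccbbbccbbcacaccabb  (last char: 'b')
  sorted[5] = bb$bbccbbbccbbcacaccab  (last char: 'b')
  sorted[6] = bbb$bbccbbbccbbcacacca  (last char: 'a')
  sorted[7] = bbbccbbcacaccabbb$bbcc  (last char: 'c')
  sorted[8] = bbcacaccabbb$bbccbbbcc  (last char: 'c')
  sorted[9] = bbccbbbccbbcacaccabbb$  (last char: '$')
  sorted[10] = bbccbbcacaccabbb$bbccb  (last char: 'b')
  sorted[11] = bcacaccabbb$bbccbbbccb  (last char: 'b')
  sorted[12] = bccbbbccbbcacaccabbb$b  (last char: 'b')
  sorted[13] = bccbbcacaccabbb$bbccbb  (last char: 'b')
  sorted[14] = cabbb$bbccbbbccbbcacac  (last char: 'c')
  sorted[15] = cacaccabbb$bbccbbbccbb  (last char: 'b')
  sorted[16] = caccabbb$bbccbbbccbbca  (last char: 'a')
  sorted[17] = cbbbccbbcacaccabbb$bbc  (last char: 'c')
  sorted[18] = cbbcacaccabbb$bbccbbbc  (last char: 'c')
  sorted[19] = ccabbb$bbccbbbccbbcaca  (last char: 'a')
  sorted[20] = ccbbbccbbcacaccabbb$bb  (last char: 'b')
  sorted[21] = ccbbcacaccabbb$bbccbbb  (last char: 'b')
Last column: bcccbbacc$bbbbcbaccabb
Original string S is at sorted index 9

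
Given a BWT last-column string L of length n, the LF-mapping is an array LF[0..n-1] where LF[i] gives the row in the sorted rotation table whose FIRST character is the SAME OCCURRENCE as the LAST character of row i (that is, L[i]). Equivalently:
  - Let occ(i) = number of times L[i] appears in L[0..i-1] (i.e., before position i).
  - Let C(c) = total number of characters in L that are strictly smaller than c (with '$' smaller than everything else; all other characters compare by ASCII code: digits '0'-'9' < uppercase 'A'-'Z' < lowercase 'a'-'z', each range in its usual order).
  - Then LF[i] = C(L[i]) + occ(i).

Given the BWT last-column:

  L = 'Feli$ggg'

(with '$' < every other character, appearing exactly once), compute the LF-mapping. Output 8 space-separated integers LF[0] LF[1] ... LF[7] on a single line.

Answer: 1 2 7 6 0 3 4 5

Derivation:
Char counts: '$':1, 'F':1, 'e':1, 'g':3, 'i':1, 'l':1
C (first-col start): C('$')=0, C('F')=1, C('e')=2, C('g')=3, C('i')=6, C('l')=7
L[0]='F': occ=0, LF[0]=C('F')+0=1+0=1
L[1]='e': occ=0, LF[1]=C('e')+0=2+0=2
L[2]='l': occ=0, LF[2]=C('l')+0=7+0=7
L[3]='i': occ=0, LF[3]=C('i')+0=6+0=6
L[4]='$': occ=0, LF[4]=C('$')+0=0+0=0
L[5]='g': occ=0, LF[5]=C('g')+0=3+0=3
L[6]='g': occ=1, LF[6]=C('g')+1=3+1=4
L[7]='g': occ=2, LF[7]=C('g')+2=3+2=5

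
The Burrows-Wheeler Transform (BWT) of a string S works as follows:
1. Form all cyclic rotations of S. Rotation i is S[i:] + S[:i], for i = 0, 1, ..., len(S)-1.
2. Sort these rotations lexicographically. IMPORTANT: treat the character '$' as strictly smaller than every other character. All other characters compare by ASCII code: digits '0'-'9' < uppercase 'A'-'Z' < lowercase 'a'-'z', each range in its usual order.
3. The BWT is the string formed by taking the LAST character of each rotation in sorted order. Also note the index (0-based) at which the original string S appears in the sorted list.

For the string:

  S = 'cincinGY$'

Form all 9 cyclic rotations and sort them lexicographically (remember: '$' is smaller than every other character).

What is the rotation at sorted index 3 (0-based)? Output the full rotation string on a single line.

Answer: cinGY$cin

Derivation:
All 9 rotations (rotation i = S[i:]+S[:i]):
  rot[0] = cincinGY$
  rot[1] = incinGY$c
  rot[2] = ncinGY$ci
  rot[3] = cinGY$cin
  rot[4] = inGY$cinc
  rot[5] = nGY$cinci
  rot[6] = GY$cincin
  rot[7] = Y$cincinG
  rot[8] = $cincinGY
Sorted (with $ < everything):
  sorted[0] = $cincinGY
  sorted[1] = GY$cincin
  sorted[2] = Y$cincinG
  sorted[3] = cinGY$cin
  sorted[4] = cincinGY$
  sorted[5] = inGY$cinc
  sorted[6] = incinGY$c
  sorted[7] = nGY$cinci
  sorted[8] = ncinGY$ci
sorted[3] = cinGY$cin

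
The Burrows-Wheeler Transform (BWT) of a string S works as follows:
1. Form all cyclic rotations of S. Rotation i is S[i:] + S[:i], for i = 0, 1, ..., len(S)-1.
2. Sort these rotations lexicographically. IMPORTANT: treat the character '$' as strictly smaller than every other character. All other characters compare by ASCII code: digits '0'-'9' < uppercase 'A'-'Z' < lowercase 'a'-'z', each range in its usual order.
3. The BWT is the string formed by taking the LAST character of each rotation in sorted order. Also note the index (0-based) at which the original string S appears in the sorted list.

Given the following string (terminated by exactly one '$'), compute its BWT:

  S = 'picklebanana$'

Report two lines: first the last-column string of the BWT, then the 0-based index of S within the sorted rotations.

Answer: annbeilpckaa$
12

Derivation:
All 13 rotations (rotation i = S[i:]+S[:i]):
  rot[0] = picklebanana$
  rot[1] = icklebanana$p
  rot[2] = cklebanana$pi
  rot[3] = klebanana$pic
  rot[4] = lebanana$pick
  rot[5] = ebanana$pickl
  rot[6] = banana$pickle
  rot[7] = anana$pickleb
  rot[8] = nana$pickleba
  rot[9] = ana$pickleban
  rot[10] = na$picklebana
  rot[11] = a$picklebanan
  rot[12] = $picklebanana
Sorted (with $ < everything):
  sorted[0] = $picklebanana  (last char: 'a')
  sorted[1] = a$picklebanan  (last char: 'n')
  sorted[2] = ana$pickleban  (last char: 'n')
  sorted[3] = anana$pickleb  (last char: 'b')
  sorted[4] = banana$pickle  (last char: 'e')
  sorted[5] = cklebanana$pi  (last char: 'i')
  sorted[6] = ebanana$pickl  (last char: 'l')
  sorted[7] = icklebanana$p  (last char: 'p')
  sorted[8] = klebanana$pic  (last char: 'c')
  sorted[9] = lebanana$pick  (last char: 'k')
  sorted[10] = na$picklebana  (last char: 'a')
  sorted[11] = nana$pickleba  (last char: 'a')
  sorted[12] = picklebanana$  (last char: '$')
Last column: annbeilpckaa$
Original string S is at sorted index 12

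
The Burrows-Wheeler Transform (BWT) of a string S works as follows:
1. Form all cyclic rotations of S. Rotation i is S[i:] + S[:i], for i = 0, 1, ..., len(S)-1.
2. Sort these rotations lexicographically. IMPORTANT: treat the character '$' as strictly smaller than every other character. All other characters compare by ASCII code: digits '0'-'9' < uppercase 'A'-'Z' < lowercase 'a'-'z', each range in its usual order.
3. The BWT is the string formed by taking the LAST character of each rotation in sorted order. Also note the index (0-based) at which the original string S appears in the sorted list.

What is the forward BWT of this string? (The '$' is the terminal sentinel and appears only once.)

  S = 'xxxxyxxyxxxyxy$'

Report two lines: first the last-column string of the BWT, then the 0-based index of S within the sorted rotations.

All 15 rotations (rotation i = S[i:]+S[:i]):
  rot[0] = xxxxyxxyxxxyxy$
  rot[1] = xxxyxxyxxxyxy$x
  rot[2] = xxyxxyxxxyxy$xx
  rot[3] = xyxxyxxxyxy$xxx
  rot[4] = yxxyxxxyxy$xxxx
  rot[5] = xxyxxxyxy$xxxxy
  rot[6] = xyxxxyxy$xxxxyx
  rot[7] = yxxxyxy$xxxxyxx
  rot[8] = xxxyxy$xxxxyxxy
  rot[9] = xxyxy$xxxxyxxyx
  rot[10] = xyxy$xxxxyxxyxx
  rot[11] = yxy$xxxxyxxyxxx
  rot[12] = xy$xxxxyxxyxxxy
  rot[13] = y$xxxxyxxyxxxyx
  rot[14] = $xxxxyxxyxxxyxy
Sorted (with $ < everything):
  sorted[0] = $xxxxyxxyxxxyxy  (last char: 'y')
  sorted[1] = xxxxyxxyxxxyxy$  (last char: '$')
  sorted[2] = xxxyxxyxxxyxy$x  (last char: 'x')
  sorted[3] = xxxyxy$xxxxyxxy  (last char: 'y')
  sorted[4] = xxyxxxyxy$xxxxy  (last char: 'y')
  sorted[5] = xxyxxyxxxyxy$xx  (last char: 'x')
  sorted[6] = xxyxy$xxxxyxxyx  (last char: 'x')
  sorted[7] = xy$xxxxyxxyxxxy  (last char: 'y')
  sorted[8] = xyxxxyxy$xxxxyx  (last char: 'x')
  sorted[9] = xyxxyxxxyxy$xxx  (last char: 'x')
  sorted[10] = xyxy$xxxxyxxyxx  (last char: 'x')
  sorted[11] = y$xxxxyxxyxxxyx  (last char: 'x')
  sorted[12] = yxxxyxy$xxxxyxx  (last char: 'x')
  sorted[13] = yxxyxxxyxy$xxxx  (last char: 'x')
  sorted[14] = yxy$xxxxyxxyxxx  (last char: 'x')
Last column: y$xyyxxyxxxxxxx
Original string S is at sorted index 1

Answer: y$xyyxxyxxxxxxx
1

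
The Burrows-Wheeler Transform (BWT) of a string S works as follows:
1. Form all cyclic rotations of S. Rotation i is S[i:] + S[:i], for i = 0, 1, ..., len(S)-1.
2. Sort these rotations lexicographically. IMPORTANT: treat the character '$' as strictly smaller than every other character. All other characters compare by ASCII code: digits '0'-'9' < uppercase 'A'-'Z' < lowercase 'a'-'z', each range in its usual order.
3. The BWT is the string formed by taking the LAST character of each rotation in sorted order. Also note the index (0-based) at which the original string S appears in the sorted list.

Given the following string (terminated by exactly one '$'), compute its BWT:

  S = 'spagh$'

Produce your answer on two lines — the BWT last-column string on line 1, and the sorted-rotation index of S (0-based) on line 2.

Answer: hpags$
5

Derivation:
All 6 rotations (rotation i = S[i:]+S[:i]):
  rot[0] = spagh$
  rot[1] = pagh$s
  rot[2] = agh$sp
  rot[3] = gh$spa
  rot[4] = h$spag
  rot[5] = $spagh
Sorted (with $ < everything):
  sorted[0] = $spagh  (last char: 'h')
  sorted[1] = agh$sp  (last char: 'p')
  sorted[2] = gh$spa  (last char: 'a')
  sorted[3] = h$spag  (last char: 'g')
  sorted[4] = pagh$s  (last char: 's')
  sorted[5] = spagh$  (last char: '$')
Last column: hpags$
Original string S is at sorted index 5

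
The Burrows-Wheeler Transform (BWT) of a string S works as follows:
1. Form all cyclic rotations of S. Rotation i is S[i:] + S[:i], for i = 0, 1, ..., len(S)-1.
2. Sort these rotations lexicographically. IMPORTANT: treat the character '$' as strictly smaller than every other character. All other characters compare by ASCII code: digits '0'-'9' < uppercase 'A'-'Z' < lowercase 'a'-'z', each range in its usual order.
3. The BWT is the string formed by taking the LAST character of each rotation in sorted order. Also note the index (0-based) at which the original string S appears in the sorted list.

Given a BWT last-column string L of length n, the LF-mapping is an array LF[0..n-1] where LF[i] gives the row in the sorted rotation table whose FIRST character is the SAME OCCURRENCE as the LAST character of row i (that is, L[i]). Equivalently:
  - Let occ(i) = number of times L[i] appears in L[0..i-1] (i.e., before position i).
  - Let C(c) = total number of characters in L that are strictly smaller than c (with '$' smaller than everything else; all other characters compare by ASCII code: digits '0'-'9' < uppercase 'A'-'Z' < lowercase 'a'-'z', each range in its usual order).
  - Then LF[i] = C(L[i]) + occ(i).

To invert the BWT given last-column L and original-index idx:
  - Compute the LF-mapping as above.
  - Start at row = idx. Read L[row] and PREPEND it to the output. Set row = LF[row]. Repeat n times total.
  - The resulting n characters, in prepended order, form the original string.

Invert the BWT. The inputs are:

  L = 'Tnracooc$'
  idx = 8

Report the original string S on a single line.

Answer: raccoonT$

Derivation:
LF mapping: 1 5 8 2 3 6 7 4 0
Walk LF starting at row 8, prepending L[row]:
  step 1: row=8, L[8]='$', prepend. Next row=LF[8]=0
  step 2: row=0, L[0]='T', prepend. Next row=LF[0]=1
  step 3: row=1, L[1]='n', prepend. Next row=LF[1]=5
  step 4: row=5, L[5]='o', prepend. Next row=LF[5]=6
  step 5: row=6, L[6]='o', prepend. Next row=LF[6]=7
  step 6: row=7, L[7]='c', prepend. Next row=LF[7]=4
  step 7: row=4, L[4]='c', prepend. Next row=LF[4]=3
  step 8: row=3, L[3]='a', prepend. Next row=LF[3]=2
  step 9: row=2, L[2]='r', prepend. Next row=LF[2]=8
Reversed output: raccoonT$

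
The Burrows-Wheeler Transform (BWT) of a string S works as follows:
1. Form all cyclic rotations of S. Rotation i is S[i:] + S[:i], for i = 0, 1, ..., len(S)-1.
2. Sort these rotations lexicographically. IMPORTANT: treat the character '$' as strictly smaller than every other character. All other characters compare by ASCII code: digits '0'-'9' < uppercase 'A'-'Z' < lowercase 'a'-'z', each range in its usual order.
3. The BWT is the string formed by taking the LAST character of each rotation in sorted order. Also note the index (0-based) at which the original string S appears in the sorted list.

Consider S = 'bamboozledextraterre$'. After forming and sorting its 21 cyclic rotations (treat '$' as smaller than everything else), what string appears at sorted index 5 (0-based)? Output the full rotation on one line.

All 21 rotations (rotation i = S[i:]+S[:i]):
  rot[0] = bamboozledextraterre$
  rot[1] = amboozledextraterre$b
  rot[2] = mboozledextraterre$ba
  rot[3] = boozledextraterre$bam
  rot[4] = oozledextraterre$bamb
  rot[5] = ozledextraterre$bambo
  rot[6] = zledextraterre$bamboo
  rot[7] = ledextraterre$bambooz
  rot[8] = edextraterre$bamboozl
  rot[9] = dextraterre$bamboozle
  rot[10] = extraterre$bamboozled
  rot[11] = xtraterre$bamboozlede
  rot[12] = traterre$bamboozledex
  rot[13] = raterre$bamboozledext
  rot[14] = aterre$bamboozledextr
  rot[15] = terre$bamboozledextra
  rot[16] = erre$bamboozledextrat
  rot[17] = rre$bamboozledextrate
  rot[18] = re$bamboozledextrater
  rot[19] = e$bamboozledextraterr
  rot[20] = $bamboozledextraterre
Sorted (with $ < everything):
  sorted[0] = $bamboozledextraterre
  sorted[1] = amboozledextraterre$b
  sorted[2] = aterre$bamboozledextr
  sorted[3] = bamboozledextraterre$
  sorted[4] = boozledextraterre$bam
  sorted[5] = dextraterre$bamboozle
  sorted[6] = e$bamboozledextraterr
  sorted[7] = edextraterre$bamboozl
  sorted[8] = erre$bamboozledextrat
  sorted[9] = extraterre$bamboozled
  sorted[10] = ledextraterre$bambooz
  sorted[11] = mboozledextraterre$ba
  sorted[12] = oozledextraterre$bamb
  sorted[13] = ozledextraterre$bambo
  sorted[14] = raterre$bamboozledext
  sorted[15] = re$bamboozledextrater
  sorted[16] = rre$bamboozledextrate
  sorted[17] = terre$bamboozledextra
  sorted[18] = traterre$bamboozledex
  sorted[19] = xtraterre$bamboozlede
  sorted[20] = zledextraterre$bamboo
sorted[5] = dextraterre$bamboozle

Answer: dextraterre$bamboozle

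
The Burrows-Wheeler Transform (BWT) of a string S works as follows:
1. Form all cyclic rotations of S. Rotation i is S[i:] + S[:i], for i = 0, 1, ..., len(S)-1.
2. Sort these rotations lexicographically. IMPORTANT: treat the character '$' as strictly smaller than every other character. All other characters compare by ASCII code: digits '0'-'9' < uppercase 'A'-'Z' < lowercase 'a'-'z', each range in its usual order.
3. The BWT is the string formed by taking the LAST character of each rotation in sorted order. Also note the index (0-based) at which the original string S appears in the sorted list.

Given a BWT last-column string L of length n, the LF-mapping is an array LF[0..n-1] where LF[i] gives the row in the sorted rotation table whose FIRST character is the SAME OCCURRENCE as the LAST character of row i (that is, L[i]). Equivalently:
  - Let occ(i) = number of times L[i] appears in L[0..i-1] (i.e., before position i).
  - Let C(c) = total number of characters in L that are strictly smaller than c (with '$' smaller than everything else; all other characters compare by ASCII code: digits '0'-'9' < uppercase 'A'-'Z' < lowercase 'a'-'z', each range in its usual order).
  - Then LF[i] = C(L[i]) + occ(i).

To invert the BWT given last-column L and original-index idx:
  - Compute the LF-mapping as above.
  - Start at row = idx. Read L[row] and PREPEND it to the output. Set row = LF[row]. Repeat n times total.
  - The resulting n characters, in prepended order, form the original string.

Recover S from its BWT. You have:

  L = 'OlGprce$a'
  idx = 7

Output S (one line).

LF mapping: 2 6 1 7 8 4 5 0 3
Walk LF starting at row 7, prepending L[row]:
  step 1: row=7, L[7]='$', prepend. Next row=LF[7]=0
  step 2: row=0, L[0]='O', prepend. Next row=LF[0]=2
  step 3: row=2, L[2]='G', prepend. Next row=LF[2]=1
  step 4: row=1, L[1]='l', prepend. Next row=LF[1]=6
  step 5: row=6, L[6]='e', prepend. Next row=LF[6]=5
  step 6: row=5, L[5]='c', prepend. Next row=LF[5]=4
  step 7: row=4, L[4]='r', prepend. Next row=LF[4]=8
  step 8: row=8, L[8]='a', prepend. Next row=LF[8]=3
  step 9: row=3, L[3]='p', prepend. Next row=LF[3]=7
Reversed output: parcelGO$

Answer: parcelGO$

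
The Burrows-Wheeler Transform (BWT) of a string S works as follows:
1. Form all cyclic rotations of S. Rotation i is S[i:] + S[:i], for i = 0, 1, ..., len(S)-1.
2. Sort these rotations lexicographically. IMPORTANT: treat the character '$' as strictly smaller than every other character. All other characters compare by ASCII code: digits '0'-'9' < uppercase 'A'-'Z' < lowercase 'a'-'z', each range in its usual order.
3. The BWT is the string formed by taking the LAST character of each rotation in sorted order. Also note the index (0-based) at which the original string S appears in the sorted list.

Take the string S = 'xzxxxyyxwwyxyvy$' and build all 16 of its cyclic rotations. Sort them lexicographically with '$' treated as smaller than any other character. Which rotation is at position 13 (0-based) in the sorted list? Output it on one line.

All 16 rotations (rotation i = S[i:]+S[:i]):
  rot[0] = xzxxxyyxwwyxyvy$
  rot[1] = zxxxyyxwwyxyvy$x
  rot[2] = xxxyyxwwyxyvy$xz
  rot[3] = xxyyxwwyxyvy$xzx
  rot[4] = xyyxwwyxyvy$xzxx
  rot[5] = yyxwwyxyvy$xzxxx
  rot[6] = yxwwyxyvy$xzxxxy
  rot[7] = xwwyxyvy$xzxxxyy
  rot[8] = wwyxyvy$xzxxxyyx
  rot[9] = wyxyvy$xzxxxyyxw
  rot[10] = yxyvy$xzxxxyyxww
  rot[11] = xyvy$xzxxxyyxwwy
  rot[12] = yvy$xzxxxyyxwwyx
  rot[13] = vy$xzxxxyyxwwyxy
  rot[14] = y$xzxxxyyxwwyxyv
  rot[15] = $xzxxxyyxwwyxyvy
Sorted (with $ < everything):
  sorted[0] = $xzxxxyyxwwyxyvy
  sorted[1] = vy$xzxxxyyxwwyxy
  sorted[2] = wwyxyvy$xzxxxyyx
  sorted[3] = wyxyvy$xzxxxyyxw
  sorted[4] = xwwyxyvy$xzxxxyy
  sorted[5] = xxxyyxwwyxyvy$xz
  sorted[6] = xxyyxwwyxyvy$xzx
  sorted[7] = xyvy$xzxxxyyxwwy
  sorted[8] = xyyxwwyxyvy$xzxx
  sorted[9] = xzxxxyyxwwyxyvy$
  sorted[10] = y$xzxxxyyxwwyxyv
  sorted[11] = yvy$xzxxxyyxwwyx
  sorted[12] = yxwwyxyvy$xzxxxy
  sorted[13] = yxyvy$xzxxxyyxww
  sorted[14] = yyxwwyxyvy$xzxxx
  sorted[15] = zxxxyyxwwyxyvy$x
sorted[13] = yxyvy$xzxxxyyxww

Answer: yxyvy$xzxxxyyxww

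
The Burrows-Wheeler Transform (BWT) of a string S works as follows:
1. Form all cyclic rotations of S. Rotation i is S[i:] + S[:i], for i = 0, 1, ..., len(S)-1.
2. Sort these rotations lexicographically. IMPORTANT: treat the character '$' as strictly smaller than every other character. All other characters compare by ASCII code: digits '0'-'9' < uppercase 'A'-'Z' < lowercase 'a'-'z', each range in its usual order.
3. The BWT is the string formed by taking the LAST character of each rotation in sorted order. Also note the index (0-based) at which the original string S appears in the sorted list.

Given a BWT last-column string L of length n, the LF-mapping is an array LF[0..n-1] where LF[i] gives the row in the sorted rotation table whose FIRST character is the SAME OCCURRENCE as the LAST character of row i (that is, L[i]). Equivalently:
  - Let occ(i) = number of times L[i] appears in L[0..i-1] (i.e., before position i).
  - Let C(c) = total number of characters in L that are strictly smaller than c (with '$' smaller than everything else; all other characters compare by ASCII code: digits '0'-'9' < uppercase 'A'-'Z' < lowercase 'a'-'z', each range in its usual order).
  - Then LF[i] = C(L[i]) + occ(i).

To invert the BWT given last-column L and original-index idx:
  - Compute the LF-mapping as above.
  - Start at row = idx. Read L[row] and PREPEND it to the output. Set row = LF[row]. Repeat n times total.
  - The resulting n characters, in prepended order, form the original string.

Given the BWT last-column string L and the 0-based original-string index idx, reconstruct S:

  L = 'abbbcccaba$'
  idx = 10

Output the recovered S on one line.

LF mapping: 1 4 5 6 8 9 10 2 7 3 0
Walk LF starting at row 10, prepending L[row]:
  step 1: row=10, L[10]='$', prepend. Next row=LF[10]=0
  step 2: row=0, L[0]='a', prepend. Next row=LF[0]=1
  step 3: row=1, L[1]='b', prepend. Next row=LF[1]=4
  step 4: row=4, L[4]='c', prepend. Next row=LF[4]=8
  step 5: row=8, L[8]='b', prepend. Next row=LF[8]=7
  step 6: row=7, L[7]='a', prepend. Next row=LF[7]=2
  step 7: row=2, L[2]='b', prepend. Next row=LF[2]=5
  step 8: row=5, L[5]='c', prepend. Next row=LF[5]=9
  step 9: row=9, L[9]='a', prepend. Next row=LF[9]=3
  step 10: row=3, L[3]='b', prepend. Next row=LF[3]=6
  step 11: row=6, L[6]='c', prepend. Next row=LF[6]=10
Reversed output: cbacbabcba$

Answer: cbacbabcba$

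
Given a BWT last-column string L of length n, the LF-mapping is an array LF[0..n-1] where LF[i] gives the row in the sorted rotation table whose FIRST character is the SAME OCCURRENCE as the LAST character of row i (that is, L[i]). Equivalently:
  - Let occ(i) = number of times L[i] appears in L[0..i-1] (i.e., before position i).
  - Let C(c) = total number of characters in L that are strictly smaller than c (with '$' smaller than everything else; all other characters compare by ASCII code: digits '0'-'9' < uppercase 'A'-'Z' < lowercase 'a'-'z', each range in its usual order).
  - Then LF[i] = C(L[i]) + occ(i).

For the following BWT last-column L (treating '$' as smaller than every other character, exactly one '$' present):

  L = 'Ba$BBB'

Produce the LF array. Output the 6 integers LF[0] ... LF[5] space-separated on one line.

Char counts: '$':1, 'B':4, 'a':1
C (first-col start): C('$')=0, C('B')=1, C('a')=5
L[0]='B': occ=0, LF[0]=C('B')+0=1+0=1
L[1]='a': occ=0, LF[1]=C('a')+0=5+0=5
L[2]='$': occ=0, LF[2]=C('$')+0=0+0=0
L[3]='B': occ=1, LF[3]=C('B')+1=1+1=2
L[4]='B': occ=2, LF[4]=C('B')+2=1+2=3
L[5]='B': occ=3, LF[5]=C('B')+3=1+3=4

Answer: 1 5 0 2 3 4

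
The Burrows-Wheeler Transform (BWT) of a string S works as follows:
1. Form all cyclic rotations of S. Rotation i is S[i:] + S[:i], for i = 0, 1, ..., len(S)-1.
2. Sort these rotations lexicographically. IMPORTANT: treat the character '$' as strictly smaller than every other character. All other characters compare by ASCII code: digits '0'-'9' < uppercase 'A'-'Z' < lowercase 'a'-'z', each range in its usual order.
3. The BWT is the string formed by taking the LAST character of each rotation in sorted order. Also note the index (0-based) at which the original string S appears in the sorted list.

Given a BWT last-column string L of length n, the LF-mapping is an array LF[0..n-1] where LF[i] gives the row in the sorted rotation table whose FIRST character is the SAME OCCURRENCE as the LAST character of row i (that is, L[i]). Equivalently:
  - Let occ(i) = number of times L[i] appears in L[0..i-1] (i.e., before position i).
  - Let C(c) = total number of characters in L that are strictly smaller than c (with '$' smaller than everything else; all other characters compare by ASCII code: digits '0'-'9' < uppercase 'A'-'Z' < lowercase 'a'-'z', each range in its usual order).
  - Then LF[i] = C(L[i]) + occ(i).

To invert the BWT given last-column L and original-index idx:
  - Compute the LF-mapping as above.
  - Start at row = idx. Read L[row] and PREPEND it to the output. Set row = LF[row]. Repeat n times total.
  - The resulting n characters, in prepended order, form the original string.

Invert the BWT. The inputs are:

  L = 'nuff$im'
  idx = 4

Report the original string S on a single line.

LF mapping: 5 6 1 2 0 3 4
Walk LF starting at row 4, prepending L[row]:
  step 1: row=4, L[4]='$', prepend. Next row=LF[4]=0
  step 2: row=0, L[0]='n', prepend. Next row=LF[0]=5
  step 3: row=5, L[5]='i', prepend. Next row=LF[5]=3
  step 4: row=3, L[3]='f', prepend. Next row=LF[3]=2
  step 5: row=2, L[2]='f', prepend. Next row=LF[2]=1
  step 6: row=1, L[1]='u', prepend. Next row=LF[1]=6
  step 7: row=6, L[6]='m', prepend. Next row=LF[6]=4
Reversed output: muffin$

Answer: muffin$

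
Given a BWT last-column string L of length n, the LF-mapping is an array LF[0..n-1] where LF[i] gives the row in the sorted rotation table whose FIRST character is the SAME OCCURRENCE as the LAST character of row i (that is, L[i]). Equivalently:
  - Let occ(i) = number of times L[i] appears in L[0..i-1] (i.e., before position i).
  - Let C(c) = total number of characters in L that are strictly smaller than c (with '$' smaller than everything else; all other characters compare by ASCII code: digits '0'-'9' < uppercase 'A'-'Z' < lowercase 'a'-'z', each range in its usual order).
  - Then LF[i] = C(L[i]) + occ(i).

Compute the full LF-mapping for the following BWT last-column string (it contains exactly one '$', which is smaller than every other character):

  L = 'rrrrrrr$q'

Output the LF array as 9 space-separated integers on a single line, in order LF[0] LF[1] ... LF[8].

Answer: 2 3 4 5 6 7 8 0 1

Derivation:
Char counts: '$':1, 'q':1, 'r':7
C (first-col start): C('$')=0, C('q')=1, C('r')=2
L[0]='r': occ=0, LF[0]=C('r')+0=2+0=2
L[1]='r': occ=1, LF[1]=C('r')+1=2+1=3
L[2]='r': occ=2, LF[2]=C('r')+2=2+2=4
L[3]='r': occ=3, LF[3]=C('r')+3=2+3=5
L[4]='r': occ=4, LF[4]=C('r')+4=2+4=6
L[5]='r': occ=5, LF[5]=C('r')+5=2+5=7
L[6]='r': occ=6, LF[6]=C('r')+6=2+6=8
L[7]='$': occ=0, LF[7]=C('$')+0=0+0=0
L[8]='q': occ=0, LF[8]=C('q')+0=1+0=1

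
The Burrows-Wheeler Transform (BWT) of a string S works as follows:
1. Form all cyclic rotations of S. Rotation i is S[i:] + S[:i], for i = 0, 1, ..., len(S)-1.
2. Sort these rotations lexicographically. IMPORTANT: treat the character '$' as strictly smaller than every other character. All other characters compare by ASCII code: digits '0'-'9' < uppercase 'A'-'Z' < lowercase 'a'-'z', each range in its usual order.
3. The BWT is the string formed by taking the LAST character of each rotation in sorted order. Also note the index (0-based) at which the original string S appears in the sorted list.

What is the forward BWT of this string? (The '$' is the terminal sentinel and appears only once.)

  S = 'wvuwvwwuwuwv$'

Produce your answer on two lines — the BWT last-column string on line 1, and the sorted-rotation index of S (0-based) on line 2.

All 13 rotations (rotation i = S[i:]+S[:i]):
  rot[0] = wvuwvwwuwuwv$
  rot[1] = vuwvwwuwuwv$w
  rot[2] = uwvwwuwuwv$wv
  rot[3] = wvwwuwuwv$wvu
  rot[4] = vwwuwuwv$wvuw
  rot[5] = wwuwuwv$wvuwv
  rot[6] = wuwuwv$wvuwvw
  rot[7] = uwuwv$wvuwvww
  rot[8] = wuwv$wvuwvwwu
  rot[9] = uwv$wvuwvwwuw
  rot[10] = wv$wvuwvwwuwu
  rot[11] = v$wvuwvwwuwuw
  rot[12] = $wvuwvwwuwuwv
Sorted (with $ < everything):
  sorted[0] = $wvuwvwwuwuwv  (last char: 'v')
  sorted[1] = uwuwv$wvuwvww  (last char: 'w')
  sorted[2] = uwv$wvuwvwwuw  (last char: 'w')
  sorted[3] = uwvwwuwuwv$wv  (last char: 'v')
  sorted[4] = v$wvuwvwwuwuw  (last char: 'w')
  sorted[5] = vuwvwwuwuwv$w  (last char: 'w')
  sorted[6] = vwwuwuwv$wvuw  (last char: 'w')
  sorted[7] = wuwuwv$wvuwvw  (last char: 'w')
  sorted[8] = wuwv$wvuwvwwu  (last char: 'u')
  sorted[9] = wv$wvuwvwwuwu  (last char: 'u')
  sorted[10] = wvuwvwwuwuwv$  (last char: '$')
  sorted[11] = wvwwuwuwv$wvu  (last char: 'u')
  sorted[12] = wwuwuwv$wvuwv  (last char: 'v')
Last column: vwwvwwwwuu$uv
Original string S is at sorted index 10

Answer: vwwvwwwwuu$uv
10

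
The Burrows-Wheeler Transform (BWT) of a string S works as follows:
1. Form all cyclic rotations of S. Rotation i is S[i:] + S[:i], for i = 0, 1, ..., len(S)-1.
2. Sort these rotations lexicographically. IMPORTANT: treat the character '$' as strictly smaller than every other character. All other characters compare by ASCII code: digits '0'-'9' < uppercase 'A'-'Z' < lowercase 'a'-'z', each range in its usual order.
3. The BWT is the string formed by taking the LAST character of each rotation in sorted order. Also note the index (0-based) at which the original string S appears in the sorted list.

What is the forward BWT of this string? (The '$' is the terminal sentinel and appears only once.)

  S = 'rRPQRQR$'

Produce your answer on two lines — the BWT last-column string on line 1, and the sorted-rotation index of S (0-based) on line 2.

All 8 rotations (rotation i = S[i:]+S[:i]):
  rot[0] = rRPQRQR$
  rot[1] = RPQRQR$r
  rot[2] = PQRQR$rR
  rot[3] = QRQR$rRP
  rot[4] = RQR$rRPQ
  rot[5] = QR$rRPQR
  rot[6] = R$rRPQRQ
  rot[7] = $rRPQRQR
Sorted (with $ < everything):
  sorted[0] = $rRPQRQR  (last char: 'R')
  sorted[1] = PQRQR$rR  (last char: 'R')
  sorted[2] = QR$rRPQR  (last char: 'R')
  sorted[3] = QRQR$rRP  (last char: 'P')
  sorted[4] = R$rRPQRQ  (last char: 'Q')
  sorted[5] = RPQRQR$r  (last char: 'r')
  sorted[6] = RQR$rRPQ  (last char: 'Q')
  sorted[7] = rRPQRQR$  (last char: '$')
Last column: RRRPQrQ$
Original string S is at sorted index 7

Answer: RRRPQrQ$
7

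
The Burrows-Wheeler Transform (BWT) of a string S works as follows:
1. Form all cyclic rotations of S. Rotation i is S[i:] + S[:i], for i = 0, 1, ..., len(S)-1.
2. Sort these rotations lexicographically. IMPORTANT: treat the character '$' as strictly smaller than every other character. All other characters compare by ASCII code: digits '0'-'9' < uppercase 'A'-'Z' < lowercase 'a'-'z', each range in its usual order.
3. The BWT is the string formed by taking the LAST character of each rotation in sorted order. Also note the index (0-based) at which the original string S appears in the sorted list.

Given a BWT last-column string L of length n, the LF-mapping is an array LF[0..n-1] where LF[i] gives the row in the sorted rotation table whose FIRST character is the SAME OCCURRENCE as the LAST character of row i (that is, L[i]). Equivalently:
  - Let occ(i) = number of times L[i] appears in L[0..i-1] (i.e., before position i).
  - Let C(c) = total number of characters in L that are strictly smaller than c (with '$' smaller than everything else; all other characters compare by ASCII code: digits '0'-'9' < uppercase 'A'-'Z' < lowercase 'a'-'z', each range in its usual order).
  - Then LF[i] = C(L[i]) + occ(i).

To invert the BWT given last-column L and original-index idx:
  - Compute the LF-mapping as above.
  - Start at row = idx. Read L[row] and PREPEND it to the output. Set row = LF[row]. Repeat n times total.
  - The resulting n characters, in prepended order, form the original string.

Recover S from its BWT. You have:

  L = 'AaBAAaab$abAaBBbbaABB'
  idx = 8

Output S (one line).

Answer: BaBbaaAbBbabBaBAAAaA$

Derivation:
LF mapping: 1 11 6 2 3 12 13 17 0 14 18 4 15 7 8 19 20 16 5 9 10
Walk LF starting at row 8, prepending L[row]:
  step 1: row=8, L[8]='$', prepend. Next row=LF[8]=0
  step 2: row=0, L[0]='A', prepend. Next row=LF[0]=1
  step 3: row=1, L[1]='a', prepend. Next row=LF[1]=11
  step 4: row=11, L[11]='A', prepend. Next row=LF[11]=4
  step 5: row=4, L[4]='A', prepend. Next row=LF[4]=3
  step 6: row=3, L[3]='A', prepend. Next row=LF[3]=2
  step 7: row=2, L[2]='B', prepend. Next row=LF[2]=6
  step 8: row=6, L[6]='a', prepend. Next row=LF[6]=13
  step 9: row=13, L[13]='B', prepend. Next row=LF[13]=7
  step 10: row=7, L[7]='b', prepend. Next row=LF[7]=17
  step 11: row=17, L[17]='a', prepend. Next row=LF[17]=16
  step 12: row=16, L[16]='b', prepend. Next row=LF[16]=20
  step 13: row=20, L[20]='B', prepend. Next row=LF[20]=10
  step 14: row=10, L[10]='b', prepend. Next row=LF[10]=18
  step 15: row=18, L[18]='A', prepend. Next row=LF[18]=5
  step 16: row=5, L[5]='a', prepend. Next row=LF[5]=12
  step 17: row=12, L[12]='a', prepend. Next row=LF[12]=15
  step 18: row=15, L[15]='b', prepend. Next row=LF[15]=19
  step 19: row=19, L[19]='B', prepend. Next row=LF[19]=9
  step 20: row=9, L[9]='a', prepend. Next row=LF[9]=14
  step 21: row=14, L[14]='B', prepend. Next row=LF[14]=8
Reversed output: BaBbaaAbBbabBaBAAAaA$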